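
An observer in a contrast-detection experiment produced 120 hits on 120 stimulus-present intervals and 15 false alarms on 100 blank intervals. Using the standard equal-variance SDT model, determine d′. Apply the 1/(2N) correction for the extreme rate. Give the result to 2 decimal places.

d′ = 3.67

The hit rate is 120/120 = 1, so apply the 1/(2N) correction: H → 1 − 1/(2·120) = 0.99583.
z(H) = z(0.99583) = 2.638
z(FA) = z(0.15000) = -1.036
d' = 2.638 − (-1.036) = 3.674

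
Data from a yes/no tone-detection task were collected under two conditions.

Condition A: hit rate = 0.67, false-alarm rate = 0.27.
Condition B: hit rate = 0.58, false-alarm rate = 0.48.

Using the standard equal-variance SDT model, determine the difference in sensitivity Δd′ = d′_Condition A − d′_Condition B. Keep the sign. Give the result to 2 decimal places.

Δd′ = 0.80

Condition A: z(0.67) = 0.440, z(0.27) = -0.613, d' = 1.053
Condition B: z(0.58) = 0.202, z(0.48) = -0.050, d' = 0.252
Δd' = d'_Condition A − d'_Condition B = 1.053 − 0.252 = 0.801
Condition A has the higher sensitivity.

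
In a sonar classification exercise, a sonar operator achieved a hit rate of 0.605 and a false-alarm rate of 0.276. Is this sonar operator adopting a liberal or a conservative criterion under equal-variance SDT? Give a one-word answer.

z(H) = 0.266, z(FA) = -0.595
c = −½·(z(H) + z(FA)) = 0.1645
c > 0 → conservative criterion (biased toward responding “no”).

conservative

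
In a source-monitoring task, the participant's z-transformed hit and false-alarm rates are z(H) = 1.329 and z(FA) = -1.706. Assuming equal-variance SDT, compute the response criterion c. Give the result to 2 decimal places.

c = −½·[z(H) + z(FA)] = −½·(1.329 + (-1.706)) = 0.1885

c = 0.19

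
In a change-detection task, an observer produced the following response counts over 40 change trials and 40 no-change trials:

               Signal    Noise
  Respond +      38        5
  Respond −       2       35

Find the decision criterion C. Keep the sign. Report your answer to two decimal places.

C = -0.25

H = 38/40 = 0.9500
FA = 5/40 = 0.1250
z(H) = 1.645
z(FA) = -1.150
c = −½·[z(H) + z(FA)] = −0.5 × (1.645 + (-1.150)) = -0.2475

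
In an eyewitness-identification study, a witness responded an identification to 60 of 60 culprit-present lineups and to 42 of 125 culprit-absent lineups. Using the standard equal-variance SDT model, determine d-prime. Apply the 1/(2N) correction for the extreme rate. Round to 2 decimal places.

The hit rate is 60/60 = 1, so apply the 1/(2N) correction: H → 1 − 1/(2·60) = 0.99167.
z(H) = z(0.99167) = 2.394
z(FA) = z(0.33600) = -0.423
d' = 2.394 − (-0.423) = 2.817

d-prime = 2.82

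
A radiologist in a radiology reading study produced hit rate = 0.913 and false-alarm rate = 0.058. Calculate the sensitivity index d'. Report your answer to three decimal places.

d' = 2.931

Φ⁻¹(0.913) = 1.3595, Φ⁻¹(0.058) = -1.5718
d' = z(H) − z(FA) = 1.3595 − (-1.5718) = 2.9313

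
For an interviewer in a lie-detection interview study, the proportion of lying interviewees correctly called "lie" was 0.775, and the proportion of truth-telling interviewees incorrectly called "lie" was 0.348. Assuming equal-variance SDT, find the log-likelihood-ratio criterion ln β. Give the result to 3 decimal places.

ln β = -0.209

Φ⁻¹(H) = Φ⁻¹(0.775) = 0.7554
Φ⁻¹(FA) = Φ⁻¹(0.348) = -0.3907
ln β = −½·[z(H)² − z(FA)²] = −0.5 × (0.5706 − 0.1526) = -0.2090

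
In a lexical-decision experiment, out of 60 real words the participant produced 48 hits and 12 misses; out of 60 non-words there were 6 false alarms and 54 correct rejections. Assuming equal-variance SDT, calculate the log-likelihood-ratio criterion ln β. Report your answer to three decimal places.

H = 48/60 = 0.8000
FA = 6/60 = 0.1000
Φ⁻¹(H) = 0.8416
Φ⁻¹(FA) = -1.2816
ln β = −½·[z(H)² − z(FA)²] = −0.5 × (0.7083 − 1.6425) = 0.4671

ln β = 0.467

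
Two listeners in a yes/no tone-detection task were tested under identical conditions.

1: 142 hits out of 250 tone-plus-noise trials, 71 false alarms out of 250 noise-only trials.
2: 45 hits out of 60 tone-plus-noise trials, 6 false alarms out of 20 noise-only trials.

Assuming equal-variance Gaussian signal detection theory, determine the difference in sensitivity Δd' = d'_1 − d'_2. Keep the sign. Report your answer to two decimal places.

1: z(0.5680) = 0.171, z(0.2840) = -0.571, d' = 0.742
2: z(0.7500) = 0.674, z(0.3000) = -0.524, d' = 1.198
Δd' = d'_1 − d'_2 = 0.742 − 1.198 = -0.456
2 has the higher sensitivity.

Δd' = -0.46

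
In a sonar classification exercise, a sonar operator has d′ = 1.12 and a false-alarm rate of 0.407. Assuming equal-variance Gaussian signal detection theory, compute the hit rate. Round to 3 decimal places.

z(false-alarm rate) = z(0.407) = -0.2353
z(H) = z(FA) + d' = -0.2353 + 1.12 = 0.8847
hit rate = Φ(0.8847) = 0.8118

hit rate = 0.812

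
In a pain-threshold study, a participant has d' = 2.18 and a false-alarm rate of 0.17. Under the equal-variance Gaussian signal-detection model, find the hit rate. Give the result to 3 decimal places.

hit rate = 0.890

z(false-alarm rate) = z(0.17) = -0.9542
z(H) = z(FA) + d' = -0.9542 + 2.18 = 1.2258
hit rate = Φ(1.2258) = 0.8899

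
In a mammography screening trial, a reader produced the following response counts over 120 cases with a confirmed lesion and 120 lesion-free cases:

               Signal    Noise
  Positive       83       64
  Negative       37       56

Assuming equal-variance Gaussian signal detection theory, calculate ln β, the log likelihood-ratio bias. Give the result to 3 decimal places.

ln β = -0.122

H = 83/120 = 0.6917
FA = 64/120 = 0.5333
z(H) = z(0.6917) = 0.5007
z(FA) = z(0.5333) = 0.0836
ln β = −½·[z(H)² − z(FA)²] = −0.5 × (0.2507 − 0.0070) = -0.12185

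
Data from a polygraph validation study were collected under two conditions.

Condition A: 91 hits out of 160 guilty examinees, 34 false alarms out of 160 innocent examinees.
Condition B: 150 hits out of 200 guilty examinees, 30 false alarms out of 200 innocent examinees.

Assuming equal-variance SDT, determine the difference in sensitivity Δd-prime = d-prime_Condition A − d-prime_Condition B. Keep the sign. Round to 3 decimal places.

Condition A: z(0.5687) = 0.1731, z(0.2125) = -0.7978, d' = 0.9709
Condition B: z(0.7500) = 0.6745, z(0.1500) = -1.0364, d' = 1.7109
Δd' = d'_Condition A − d'_Condition B = 0.9709 − 1.7109 = -0.7400
Condition B has the higher sensitivity.

Δd-prime = -0.740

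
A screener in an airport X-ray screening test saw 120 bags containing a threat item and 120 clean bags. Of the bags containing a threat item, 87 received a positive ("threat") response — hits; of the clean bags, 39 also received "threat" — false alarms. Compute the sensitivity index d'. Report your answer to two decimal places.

H = 87/120 = 0.7250
FA = 39/120 = 0.3250
z(0.7250) = 0.5978, z(0.3250) = -0.4538
d' = z(H) − z(FA) = 0.5978 − (-0.4538) = 1.0516

d' = 1.05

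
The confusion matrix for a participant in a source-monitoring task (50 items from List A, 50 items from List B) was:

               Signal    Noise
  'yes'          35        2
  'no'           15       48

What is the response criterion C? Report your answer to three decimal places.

H = 35/50 = 0.7000
FA = 2/50 = 0.0400
z(H) = z(0.7000) = 0.5244
z(FA) = z(0.0400) = -1.7507
c = −½·[z(H) + z(FA)] = −0.5 × (0.5244 + (-1.7507)) = 0.61315
c > 0: the participant has a conservative response bias.

C = 0.613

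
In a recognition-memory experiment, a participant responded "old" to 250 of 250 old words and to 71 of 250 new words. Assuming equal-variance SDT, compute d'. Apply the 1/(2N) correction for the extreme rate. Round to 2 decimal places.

The hit rate is 250/250 = 1, so apply the 1/(2N) correction: H → 1 − 1/(2·250) = 0.99800.
z(H) = z(0.99800) = 2.878
z(FA) = z(0.28400) = -0.571
d' = 2.878 − (-0.571) = 3.449

d' = 3.45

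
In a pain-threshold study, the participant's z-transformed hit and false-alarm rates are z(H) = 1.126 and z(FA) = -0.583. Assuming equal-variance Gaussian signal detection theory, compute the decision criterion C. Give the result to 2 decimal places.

C = -0.27

c = −½·[z(H) + z(FA)] = −½·(1.126 + (-0.583)) = -0.2715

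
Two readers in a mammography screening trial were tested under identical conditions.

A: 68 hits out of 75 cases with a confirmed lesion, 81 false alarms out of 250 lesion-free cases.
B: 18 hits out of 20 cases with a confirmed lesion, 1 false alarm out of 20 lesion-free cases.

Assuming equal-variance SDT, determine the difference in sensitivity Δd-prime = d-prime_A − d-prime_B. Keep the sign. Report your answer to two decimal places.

A: z(0.9067) = 1.321, z(0.3240) = -0.457, d' = 1.778
B: z(0.9000) = 1.282, z(0.0500) = -1.645, d' = 2.927
Δd' = d'_A − d'_B = 1.778 − 2.927 = -1.149
B has the higher sensitivity.

Δd-prime = -1.15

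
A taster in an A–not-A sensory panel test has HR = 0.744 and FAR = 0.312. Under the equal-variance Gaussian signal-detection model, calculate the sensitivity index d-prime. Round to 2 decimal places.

z(H) = z(0.744) = 0.656
z(FA) = z(0.312) = -0.490
d' = z(H) − z(FA) = 0.656 − (-0.490) = 1.146

d-prime = 1.15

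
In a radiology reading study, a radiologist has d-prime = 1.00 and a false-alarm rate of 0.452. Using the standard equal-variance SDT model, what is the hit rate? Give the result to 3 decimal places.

hit rate = 0.810

z(false-alarm rate) = z(0.452) = -0.1206
z(H) = z(FA) + d' = -0.1206 + 1.00 = 0.8794
hit rate = Φ(0.8794) = 0.8104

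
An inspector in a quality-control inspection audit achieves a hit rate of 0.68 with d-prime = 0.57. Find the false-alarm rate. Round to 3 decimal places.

false-alarm rate = 0.459

z(hit rate) = z(0.68) = 0.4677
z(FA) = z(H) − d' = 0.4677 − 0.57 = -0.1023
false-alarm rate = Φ(-0.1023) = 0.4593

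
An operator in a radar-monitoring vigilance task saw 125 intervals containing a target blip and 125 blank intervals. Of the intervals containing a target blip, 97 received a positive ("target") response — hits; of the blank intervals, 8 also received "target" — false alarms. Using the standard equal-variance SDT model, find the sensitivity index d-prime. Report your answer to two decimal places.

H = 97/125 = 0.7760
FA = 8/125 = 0.0640
Φ⁻¹(H) = 0.7588
Φ⁻¹(FA) = -1.5220
d' = z(H) − z(FA) = 0.7588 − (-1.5220) = 2.2808

d-prime = 2.28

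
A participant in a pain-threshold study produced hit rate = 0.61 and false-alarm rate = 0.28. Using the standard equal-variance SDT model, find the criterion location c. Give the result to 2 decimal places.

c = 0.15

z(H) = z(0.61) = 0.279
z(FA) = z(0.28) = -0.583
c = −½·[z(H) + z(FA)] = −0.5 × (0.279 + (-0.583)) = 0.152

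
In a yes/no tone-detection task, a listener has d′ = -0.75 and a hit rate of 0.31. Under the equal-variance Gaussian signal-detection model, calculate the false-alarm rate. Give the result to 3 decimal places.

false-alarm rate = 0.600

z(hit rate) = z(0.31) = -0.4959
z(FA) = z(H) − d' = -0.4959 − (-0.75) = 0.2541
false-alarm rate = Φ(0.2541) = 0.6003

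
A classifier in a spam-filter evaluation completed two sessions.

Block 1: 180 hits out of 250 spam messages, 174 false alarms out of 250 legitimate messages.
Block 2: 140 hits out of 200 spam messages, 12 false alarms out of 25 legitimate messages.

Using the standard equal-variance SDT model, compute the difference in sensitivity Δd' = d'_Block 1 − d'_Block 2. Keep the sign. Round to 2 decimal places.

Block 1: z(0.7200) = 0.583, z(0.6960) = 0.513, d' = 0.070
Block 2: z(0.7000) = 0.524, z(0.4800) = -0.050, d' = 0.574
Δd' = d'_Block 1 − d'_Block 2 = 0.070 − 0.574 = -0.504
Block 2 has the higher sensitivity.

Δd' = -0.50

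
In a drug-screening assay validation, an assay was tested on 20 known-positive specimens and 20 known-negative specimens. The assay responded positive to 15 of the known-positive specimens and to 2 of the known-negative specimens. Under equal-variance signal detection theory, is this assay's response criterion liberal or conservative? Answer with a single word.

z(H) = 0.674, z(FA) = -1.282
c = −½·(z(H) + z(FA)) = 0.304
c > 0 → conservative criterion (biased toward responding “no”).

conservative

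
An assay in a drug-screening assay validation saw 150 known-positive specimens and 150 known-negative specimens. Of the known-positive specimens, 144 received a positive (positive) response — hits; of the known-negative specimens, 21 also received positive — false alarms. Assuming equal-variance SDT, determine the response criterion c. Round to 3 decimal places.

c = -0.335

H = 144/150 = 0.9600
FA = 21/150 = 0.1400
Φ⁻¹(H) = 1.7507
Φ⁻¹(FA) = -1.0803
c = −½·[z(H) + z(FA)] = −0.5 × (1.7507 + (-1.0803)) = -0.3352
c < 0: the assay has a liberal response bias.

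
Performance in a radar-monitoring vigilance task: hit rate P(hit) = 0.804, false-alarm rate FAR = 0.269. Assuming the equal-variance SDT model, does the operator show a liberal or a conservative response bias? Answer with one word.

z(H) = 0.856, z(FA) = -0.616
c = −½·(z(H) + z(FA)) = -0.120
c < 0 → liberal criterion (biased toward responding “yes”).

liberal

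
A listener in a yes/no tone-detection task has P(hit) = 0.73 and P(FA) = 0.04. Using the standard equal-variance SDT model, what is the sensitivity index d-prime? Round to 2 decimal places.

d-prime = 2.36

Φ⁻¹(H) = Φ⁻¹(0.73) = 0.613
Φ⁻¹(FA) = Φ⁻¹(0.04) = -1.751
d' = z(H) − z(FA) = 0.613 − (-1.751) = 2.364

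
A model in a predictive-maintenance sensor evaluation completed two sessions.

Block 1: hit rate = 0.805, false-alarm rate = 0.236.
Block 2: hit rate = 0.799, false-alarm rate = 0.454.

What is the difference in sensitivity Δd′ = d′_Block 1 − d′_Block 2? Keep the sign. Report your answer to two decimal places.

Δd′ = 0.63

Block 1: z(0.805) = 0.860, z(0.236) = -0.719, d' = 1.579
Block 2: z(0.799) = 0.838, z(0.454) = -0.116, d' = 0.954
Δd' = d'_Block 1 − d'_Block 2 = 1.579 − 0.954 = 0.625
Block 1 has the higher sensitivity.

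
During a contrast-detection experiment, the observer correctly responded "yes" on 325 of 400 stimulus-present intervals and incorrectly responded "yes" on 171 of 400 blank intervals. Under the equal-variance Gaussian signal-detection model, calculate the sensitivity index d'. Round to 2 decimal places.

d' = 1.07

H = 325/400 = 0.8125
FA = 171/400 = 0.4275
Φ⁻¹(H) = 0.887
Φ⁻¹(FA) = -0.183
d' = z(H) − z(FA) = 0.887 − (-0.183) = 1.070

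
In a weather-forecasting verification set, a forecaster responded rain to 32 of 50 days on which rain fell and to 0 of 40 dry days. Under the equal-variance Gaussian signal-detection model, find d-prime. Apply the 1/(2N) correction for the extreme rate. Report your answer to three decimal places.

d-prime = 2.600

The false-alarm rate is 0/40 = 0, so apply the 1/(2N) correction: FA → 1/(2·40) = 0.01250.
z(H) = z(0.64000) = 0.3585
z(FA) = z(0.01250) = -2.2414
d' = 0.3585 − (-2.2414) = 2.5999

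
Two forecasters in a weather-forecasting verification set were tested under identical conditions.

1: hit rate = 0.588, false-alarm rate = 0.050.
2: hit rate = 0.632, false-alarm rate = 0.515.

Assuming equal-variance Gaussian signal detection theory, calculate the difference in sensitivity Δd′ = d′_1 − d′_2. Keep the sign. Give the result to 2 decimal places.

Δd′ = 1.57

1: z(0.588) = 0.222, z(0.050) = -1.645, d' = 1.867
2: z(0.632) = 0.337, z(0.515) = 0.038, d' = 0.299
Δd' = d'_1 − d'_2 = 1.867 − 0.299 = 1.568
1 has the higher sensitivity.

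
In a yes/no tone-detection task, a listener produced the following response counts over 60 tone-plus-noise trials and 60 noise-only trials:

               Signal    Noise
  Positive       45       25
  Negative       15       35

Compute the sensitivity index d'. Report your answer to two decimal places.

d' = 0.88

H = 45/60 = 0.7500
FA = 25/60 = 0.4167
z(H) = z(0.7500) = 0.6745
z(FA) = z(0.4167) = -0.2103
d' = z(H) − z(FA) = 0.6745 − (-0.2103) = 0.8848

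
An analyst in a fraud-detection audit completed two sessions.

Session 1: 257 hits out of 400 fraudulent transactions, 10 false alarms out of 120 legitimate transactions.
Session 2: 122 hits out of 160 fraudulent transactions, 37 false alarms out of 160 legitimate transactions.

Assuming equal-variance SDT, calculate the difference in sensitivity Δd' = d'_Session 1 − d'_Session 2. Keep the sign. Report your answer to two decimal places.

Δd' = 0.30

Session 1: z(0.6425) = 0.365, z(0.0833) = -1.383, d' = 1.748
Session 2: z(0.7625) = 0.714, z(0.2313) = -0.735, d' = 1.449
Δd' = d'_Session 1 − d'_Session 2 = 1.748 − 1.449 = 0.299
Session 1 has the higher sensitivity.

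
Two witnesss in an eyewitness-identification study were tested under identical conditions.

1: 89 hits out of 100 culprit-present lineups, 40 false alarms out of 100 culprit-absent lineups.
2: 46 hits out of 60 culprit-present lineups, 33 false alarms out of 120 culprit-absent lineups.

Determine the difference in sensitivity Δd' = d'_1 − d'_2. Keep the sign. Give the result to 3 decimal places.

1: z(0.8900) = 1.2265, z(0.4000) = -0.2533, d' = 1.4798
2: z(0.7667) = 0.7280, z(0.2750) = -0.5978, d' = 1.3258
Δd' = d'_1 − d'_2 = 1.4798 − 1.3258 = 0.1540
1 has the higher sensitivity.

Δd' = 0.154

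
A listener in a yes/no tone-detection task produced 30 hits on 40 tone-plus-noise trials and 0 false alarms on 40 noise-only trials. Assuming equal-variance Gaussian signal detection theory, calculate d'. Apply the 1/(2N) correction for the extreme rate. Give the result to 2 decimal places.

The false-alarm rate is 0/40 = 0, so apply the 1/(2N) correction: FA → 1/(2·40) = 0.01250.
z(H) = z(0.75000) = 0.674
z(FA) = z(0.01250) = -2.241
d' = 0.674 − (-2.241) = 2.915

d' = 2.92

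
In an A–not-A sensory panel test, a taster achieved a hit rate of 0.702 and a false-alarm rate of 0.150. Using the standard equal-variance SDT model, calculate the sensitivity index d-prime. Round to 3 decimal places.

d-prime = 1.567

Φ⁻¹(H) = 0.5302
Φ⁻¹(FA) = -1.0364
d' = z(H) − z(FA) = 0.5302 − (-1.0364) = 1.5666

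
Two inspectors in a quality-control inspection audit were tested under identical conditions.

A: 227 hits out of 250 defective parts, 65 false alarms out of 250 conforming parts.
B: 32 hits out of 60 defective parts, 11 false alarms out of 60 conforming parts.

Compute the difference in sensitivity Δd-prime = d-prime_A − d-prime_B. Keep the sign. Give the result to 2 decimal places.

Δd-prime = 0.99

A: z(0.9080) = 1.329, z(0.2600) = -0.643, d' = 1.972
B: z(0.5333) = 0.084, z(0.1833) = -0.903, d' = 0.987
Δd' = d'_A − d'_B = 1.972 − 0.987 = 0.985
A has the higher sensitivity.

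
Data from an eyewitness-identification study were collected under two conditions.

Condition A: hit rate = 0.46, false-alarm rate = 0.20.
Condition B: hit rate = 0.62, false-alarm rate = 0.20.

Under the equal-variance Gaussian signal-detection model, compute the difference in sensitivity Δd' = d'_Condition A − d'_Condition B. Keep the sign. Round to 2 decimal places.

Δd' = -0.41

Condition A: z(0.46) = -0.100, z(0.20) = -0.842, d' = 0.742
Condition B: z(0.62) = 0.305, z(0.20) = -0.842, d' = 1.147
Δd' = d'_Condition A − d'_Condition B = 0.742 − 1.147 = -0.405
Condition B has the higher sensitivity.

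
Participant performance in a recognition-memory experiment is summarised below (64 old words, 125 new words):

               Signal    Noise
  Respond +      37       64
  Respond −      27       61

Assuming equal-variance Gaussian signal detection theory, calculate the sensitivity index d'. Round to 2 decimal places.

d' = 0.17

H = 37/64 = 0.5781
FA = 64/125 = 0.5120
Φ⁻¹(H) = 0.1970
Φ⁻¹(FA) = 0.0301
d' = z(H) − z(FA) = 0.1970 − 0.0301 = 0.1669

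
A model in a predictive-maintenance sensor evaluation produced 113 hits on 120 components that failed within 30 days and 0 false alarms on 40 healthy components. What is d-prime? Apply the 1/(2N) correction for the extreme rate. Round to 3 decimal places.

The false-alarm rate is 0/40 = 0, so apply the 1/(2N) correction: FA → 1/(2·40) = 0.01250.
z(H) = z(0.94167) = 1.5689
z(FA) = z(0.01250) = -2.2414
d' = 1.5689 − (-2.2414) = 3.8103

d-prime = 3.810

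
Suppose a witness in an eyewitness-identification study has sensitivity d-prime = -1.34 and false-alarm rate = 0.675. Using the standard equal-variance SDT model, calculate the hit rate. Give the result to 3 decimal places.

hit rate = 0.188

z(false-alarm rate) = z(0.675) = 0.4538
z(H) = z(FA) + d' = 0.4538 + (-1.34) = -0.8862
hit rate = Φ(-0.8862) = 0.1878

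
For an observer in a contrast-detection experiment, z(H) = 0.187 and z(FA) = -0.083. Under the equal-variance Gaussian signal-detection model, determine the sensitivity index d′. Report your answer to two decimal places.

d′ = 0.27

d' = z(H) − z(FA) = 0.187 − (-0.083) = 0.270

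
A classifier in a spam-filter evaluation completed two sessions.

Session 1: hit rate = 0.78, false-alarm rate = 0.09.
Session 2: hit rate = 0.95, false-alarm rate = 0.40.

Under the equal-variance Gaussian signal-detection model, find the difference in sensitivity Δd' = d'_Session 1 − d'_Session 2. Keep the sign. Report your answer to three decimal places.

Δd' = 0.215

Session 1: z(0.78) = 0.7722, z(0.09) = -1.3408, d' = 2.1130
Session 2: z(0.95) = 1.6449, z(0.40) = -0.2533, d' = 1.8982
Δd' = d'_Session 1 − d'_Session 2 = 2.1130 − 1.8982 = 0.2148
Session 1 has the higher sensitivity.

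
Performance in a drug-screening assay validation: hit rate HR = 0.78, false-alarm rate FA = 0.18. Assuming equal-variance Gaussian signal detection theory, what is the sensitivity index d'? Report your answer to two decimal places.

z(H) = z(0.78) = 0.772
z(FA) = z(0.18) = -0.915
d' = z(H) − z(FA) = 0.772 − (-0.915) = 1.687

d' = 1.69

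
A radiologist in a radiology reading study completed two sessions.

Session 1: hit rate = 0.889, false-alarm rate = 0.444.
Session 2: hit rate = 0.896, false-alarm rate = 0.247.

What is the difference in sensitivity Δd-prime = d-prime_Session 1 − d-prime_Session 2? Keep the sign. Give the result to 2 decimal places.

Δd-prime = -0.58

Session 1: z(0.889) = 1.221, z(0.444) = -0.141, d' = 1.362
Session 2: z(0.896) = 1.259, z(0.247) = -0.684, d' = 1.943
Δd' = d'_Session 1 − d'_Session 2 = 1.362 − 1.943 = -0.581
Session 2 has the higher sensitivity.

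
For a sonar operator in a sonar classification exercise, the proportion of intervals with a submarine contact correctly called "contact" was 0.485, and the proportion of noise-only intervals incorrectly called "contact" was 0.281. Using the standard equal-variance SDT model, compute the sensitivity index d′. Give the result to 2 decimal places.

d′ = 0.54

z(H) = -0.0376
z(FA) = -0.5799
d' = z(H) − z(FA) = -0.0376 − (-0.5799) = 0.5423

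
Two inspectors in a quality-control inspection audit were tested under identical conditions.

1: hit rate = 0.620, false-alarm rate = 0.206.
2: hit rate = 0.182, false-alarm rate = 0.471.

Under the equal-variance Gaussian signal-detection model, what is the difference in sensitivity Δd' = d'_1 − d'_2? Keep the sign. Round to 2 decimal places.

1: z(0.620) = 0.305, z(0.206) = -0.820, d' = 1.125
2: z(0.182) = -0.908, z(0.471) = -0.073, d' = -0.835
Δd' = d'_1 − d'_2 = 1.125 − (-0.835) = 1.960
1 has the higher sensitivity.

Δd' = 1.96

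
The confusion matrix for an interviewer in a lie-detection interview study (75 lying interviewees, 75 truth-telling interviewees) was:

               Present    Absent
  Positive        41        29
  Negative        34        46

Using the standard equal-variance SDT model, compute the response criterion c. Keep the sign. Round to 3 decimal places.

H = 41/75 = 0.5467
FA = 29/75 = 0.3867
z(H) = z(0.5467) = 0.1173
z(FA) = z(0.3867) = -0.2879
c = −½·[z(H) + z(FA)] = −0.5 × (0.1173 + (-0.2879)) = 0.0853

c = 0.085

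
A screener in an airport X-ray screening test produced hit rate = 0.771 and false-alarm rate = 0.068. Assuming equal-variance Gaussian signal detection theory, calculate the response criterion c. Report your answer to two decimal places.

z(H) = z(0.771) = 0.7421
z(FA) = z(0.068) = -1.4909
c = −½·[z(H) + z(FA)] = −0.5 × (0.7421 + (-1.4909)) = 0.3744

c = 0.37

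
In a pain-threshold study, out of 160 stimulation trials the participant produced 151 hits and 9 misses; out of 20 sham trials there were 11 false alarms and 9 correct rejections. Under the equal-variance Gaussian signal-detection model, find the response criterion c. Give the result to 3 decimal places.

c = -0.856

H = 151/160 = 0.9437
FA = 11/20 = 0.5500
Φ⁻¹(0.9437) = 1.5866, Φ⁻¹(0.5500) = 0.1257
c = −½·[z(H) + z(FA)] = −0.5 × (1.5866 + 0.1257) = -0.85615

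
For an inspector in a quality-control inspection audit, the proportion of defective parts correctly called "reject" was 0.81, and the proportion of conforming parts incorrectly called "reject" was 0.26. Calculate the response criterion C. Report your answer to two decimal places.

C = -0.12

Φ⁻¹(H) = Φ⁻¹(0.81) = 0.8779
Φ⁻¹(FA) = Φ⁻¹(0.26) = -0.6433
c = −½·[z(H) + z(FA)] = −0.5 × (0.8779 + (-0.6433)) = -0.1173
c < 0: the inspector has a liberal response bias.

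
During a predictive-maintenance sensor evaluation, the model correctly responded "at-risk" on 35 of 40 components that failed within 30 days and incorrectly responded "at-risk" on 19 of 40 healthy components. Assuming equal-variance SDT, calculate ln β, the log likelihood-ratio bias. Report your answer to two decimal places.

H = 35/40 = 0.8750
FA = 19/40 = 0.4750
Φ⁻¹(H) = 1.150
Φ⁻¹(FA) = -0.063
ln β = −½·[z(H)² − z(FA)²] = −0.5 × (1.323 − 0.004) = -0.6595

ln β = -0.66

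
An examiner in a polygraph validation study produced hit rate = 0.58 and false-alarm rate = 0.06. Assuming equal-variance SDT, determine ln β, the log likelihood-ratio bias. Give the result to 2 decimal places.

z(H) = z(0.58) = 0.202
z(FA) = z(0.06) = -1.555
ln β = −½·[z(H)² − z(FA)²] = −0.5 × (0.041 − 2.418) = 1.1885

ln β = 1.19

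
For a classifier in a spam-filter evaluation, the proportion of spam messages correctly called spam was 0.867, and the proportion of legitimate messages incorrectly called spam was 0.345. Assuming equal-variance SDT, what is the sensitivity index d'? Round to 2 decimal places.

d' = 1.51

Φ⁻¹(0.867) = 1.1123, Φ⁻¹(0.345) = -0.3989
d' = z(H) − z(FA) = 1.1123 − (-0.3989) = 1.5112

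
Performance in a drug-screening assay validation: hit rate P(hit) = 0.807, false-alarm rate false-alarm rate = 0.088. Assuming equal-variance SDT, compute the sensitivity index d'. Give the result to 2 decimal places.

z(0.807) = 0.867, z(0.088) = -1.353
d' = z(H) − z(FA) = 0.867 − (-1.353) = 2.220

d' = 2.22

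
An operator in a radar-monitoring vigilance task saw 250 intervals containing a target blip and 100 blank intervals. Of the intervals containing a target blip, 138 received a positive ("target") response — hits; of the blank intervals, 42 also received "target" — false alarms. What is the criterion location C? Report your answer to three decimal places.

C = 0.036

H = 138/250 = 0.5520
FA = 42/100 = 0.4200
Φ⁻¹(H) = 0.1307
Φ⁻¹(FA) = -0.2019
c = −½·[z(H) + z(FA)] = −0.5 × (0.1307 + (-0.2019)) = 0.0356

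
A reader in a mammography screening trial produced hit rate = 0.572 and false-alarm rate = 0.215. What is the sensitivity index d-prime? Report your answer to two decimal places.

d-prime = 0.97

z(0.572) = 0.181, z(0.215) = -0.789
d' = z(H) − z(FA) = 0.181 − (-0.789) = 0.970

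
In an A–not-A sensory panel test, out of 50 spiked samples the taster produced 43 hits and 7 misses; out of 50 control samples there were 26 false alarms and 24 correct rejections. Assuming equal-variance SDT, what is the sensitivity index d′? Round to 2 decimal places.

d′ = 1.03

H = 43/50 = 0.8600
FA = 26/50 = 0.5200
z(0.8600) = 1.0803, z(0.5200) = 0.0502
d' = z(H) − z(FA) = 1.0803 − 0.0502 = 1.0301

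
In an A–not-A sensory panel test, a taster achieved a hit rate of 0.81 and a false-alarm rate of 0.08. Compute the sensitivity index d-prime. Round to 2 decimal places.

d-prime = 2.28

z(H) = z(0.81) = 0.8779
z(FA) = z(0.08) = -1.4051
d' = z(H) − z(FA) = 0.8779 − (-1.4051) = 2.2830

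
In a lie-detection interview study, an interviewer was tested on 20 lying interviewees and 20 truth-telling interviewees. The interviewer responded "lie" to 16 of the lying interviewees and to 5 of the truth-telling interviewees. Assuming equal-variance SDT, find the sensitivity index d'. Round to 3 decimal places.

d' = 1.516

H = 16/20 = 0.8000
FA = 5/20 = 0.2500
Φ⁻¹(H) = Φ⁻¹(0.8000) = 0.8416
Φ⁻¹(FA) = Φ⁻¹(0.2500) = -0.6745
d' = z(H) − z(FA) = 0.8416 − (-0.6745) = 1.5161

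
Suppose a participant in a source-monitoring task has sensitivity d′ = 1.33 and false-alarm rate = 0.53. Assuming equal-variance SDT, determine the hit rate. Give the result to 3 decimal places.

z(false-alarm rate) = z(0.53) = 0.0753
z(H) = z(FA) + d' = 0.0753 + 1.33 = 1.4053
hit rate = Φ(1.4053) = 0.9200

hit rate = 0.920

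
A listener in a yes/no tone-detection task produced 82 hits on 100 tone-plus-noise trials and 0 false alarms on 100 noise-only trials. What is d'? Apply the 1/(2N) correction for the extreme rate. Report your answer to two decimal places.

d' = 3.49

The false-alarm rate is 0/100 = 0, so apply the 1/(2N) correction: FA → 1/(2·100) = 0.00500.
z(H) = z(0.82000) = 0.915
z(FA) = z(0.00500) = -2.576
d' = 0.915 − (-2.576) = 3.491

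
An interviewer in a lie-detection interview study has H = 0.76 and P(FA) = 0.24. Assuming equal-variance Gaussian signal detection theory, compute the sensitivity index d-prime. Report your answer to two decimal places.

d-prime = 1.41

z(H) = z(0.76) = 0.7063
z(FA) = z(0.24) = -0.7063
d' = z(H) − z(FA) = 0.7063 − (-0.7063) = 1.4126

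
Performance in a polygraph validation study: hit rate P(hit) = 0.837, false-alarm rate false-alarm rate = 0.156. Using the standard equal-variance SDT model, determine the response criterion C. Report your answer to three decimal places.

C = 0.014

z(H) = 0.9822
z(FA) = -1.0110
c = −½·[z(H) + z(FA)] = −0.5 × (0.9822 + (-1.0110)) = 0.0144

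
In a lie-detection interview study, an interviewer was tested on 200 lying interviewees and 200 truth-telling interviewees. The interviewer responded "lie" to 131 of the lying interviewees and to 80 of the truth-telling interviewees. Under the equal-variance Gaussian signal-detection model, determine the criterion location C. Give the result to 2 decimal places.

C = -0.07

H = 131/200 = 0.6550
FA = 80/200 = 0.4000
z(0.6550) = 0.399, z(0.4000) = -0.253
c = −½·[z(H) + z(FA)] = −0.5 × (0.399 + (-0.253)) = -0.073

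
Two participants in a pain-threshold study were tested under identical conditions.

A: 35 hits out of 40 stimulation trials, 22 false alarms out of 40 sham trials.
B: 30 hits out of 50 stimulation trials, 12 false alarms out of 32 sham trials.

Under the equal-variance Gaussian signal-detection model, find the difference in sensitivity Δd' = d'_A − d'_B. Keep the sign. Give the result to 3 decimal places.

Δd' = 0.453

A: z(0.8750) = 1.1503, z(0.5500) = 0.1257, d' = 1.0246
B: z(0.6000) = 0.2533, z(0.3750) = -0.3186, d' = 0.5719
Δd' = d'_A − d'_B = 1.0246 − 0.5719 = 0.4527
A has the higher sensitivity.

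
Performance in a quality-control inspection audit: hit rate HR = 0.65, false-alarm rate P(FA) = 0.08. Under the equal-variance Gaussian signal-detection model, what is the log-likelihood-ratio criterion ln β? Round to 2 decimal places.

z(H) = 0.385
z(FA) = -1.405
ln β = −½·[z(H)² − z(FA)²] = −0.5 × (0.148 − 1.974) = 0.913

ln β = 0.91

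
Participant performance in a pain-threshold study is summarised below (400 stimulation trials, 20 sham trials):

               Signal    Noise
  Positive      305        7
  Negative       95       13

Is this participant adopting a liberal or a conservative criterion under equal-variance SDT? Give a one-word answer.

z(H) = 0.714, z(FA) = -0.385
c = −½·(z(H) + z(FA)) = -0.1645
c < 0 → liberal criterion (biased toward responding “yes”).

liberal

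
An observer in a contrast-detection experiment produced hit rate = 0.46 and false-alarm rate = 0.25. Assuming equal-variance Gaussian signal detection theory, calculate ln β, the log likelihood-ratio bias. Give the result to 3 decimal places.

ln β = 0.222

Φ⁻¹(H) = Φ⁻¹(0.46) = -0.1004
Φ⁻¹(FA) = Φ⁻¹(0.25) = -0.6745
ln β = −½·[z(H)² − z(FA)²] = −0.5 × (0.0101 − 0.4550) = 0.22245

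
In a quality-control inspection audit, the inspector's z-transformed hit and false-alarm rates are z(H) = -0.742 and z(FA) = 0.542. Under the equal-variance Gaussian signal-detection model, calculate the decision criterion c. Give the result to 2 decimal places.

c = −½·[z(H) + z(FA)] = −½·(-0.742 + 0.542) = 0.100
c > 0: the inspector has a conservative response bias.

c = 0.10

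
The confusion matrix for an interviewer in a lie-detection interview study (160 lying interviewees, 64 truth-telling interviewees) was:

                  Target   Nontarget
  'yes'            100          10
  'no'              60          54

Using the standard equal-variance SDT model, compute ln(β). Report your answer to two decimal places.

ln β = 0.46

H = 100/160 = 0.6250
FA = 10/64 = 0.1562
z(H) = 0.319
z(FA) = -1.010
ln β = −½·[z(H)² − z(FA)²] = −0.5 × (0.102 − 1.020) = 0.459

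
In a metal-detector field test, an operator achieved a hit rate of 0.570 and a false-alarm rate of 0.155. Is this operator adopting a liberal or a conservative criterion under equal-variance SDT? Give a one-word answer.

z(H) = 0.176, z(FA) = -1.015
c = −½·(z(H) + z(FA)) = 0.4195
c > 0 → conservative criterion (biased toward responding “no”).

conservative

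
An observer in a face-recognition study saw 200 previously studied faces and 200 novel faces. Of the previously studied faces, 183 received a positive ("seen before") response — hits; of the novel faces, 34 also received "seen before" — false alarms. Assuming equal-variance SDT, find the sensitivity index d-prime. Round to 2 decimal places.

d-prime = 2.33

H = 183/200 = 0.9150
FA = 34/200 = 0.1700
z(H) = 1.372
z(FA) = -0.954
d' = z(H) − z(FA) = 1.372 − (-0.954) = 2.326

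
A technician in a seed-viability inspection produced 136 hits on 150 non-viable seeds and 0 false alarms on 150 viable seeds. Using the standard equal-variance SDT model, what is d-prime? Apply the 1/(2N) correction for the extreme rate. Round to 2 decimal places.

d-prime = 4.03

The false-alarm rate is 0/150 = 0, so apply the 1/(2N) correction: FA → 1/(2·150) = 0.00333.
z(H) = z(0.90667) = 1.321
z(FA) = z(0.00333) = -2.713
d' = 1.321 − (-2.713) = 4.034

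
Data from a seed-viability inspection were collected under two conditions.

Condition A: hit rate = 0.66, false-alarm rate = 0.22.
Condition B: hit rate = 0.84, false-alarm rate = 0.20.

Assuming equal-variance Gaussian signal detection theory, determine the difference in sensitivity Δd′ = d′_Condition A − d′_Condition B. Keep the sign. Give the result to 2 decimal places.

Δd′ = -0.65

Condition A: z(0.66) = 0.412, z(0.22) = -0.772, d' = 1.184
Condition B: z(0.84) = 0.994, z(0.20) = -0.842, d' = 1.836
Δd' = d'_Condition A − d'_Condition B = 1.184 − 1.836 = -0.652
Condition B has the higher sensitivity.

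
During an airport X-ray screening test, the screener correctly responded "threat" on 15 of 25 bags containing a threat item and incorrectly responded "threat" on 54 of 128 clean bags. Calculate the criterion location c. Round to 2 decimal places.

H = 15/25 = 0.6000
FA = 54/128 = 0.4219
Φ⁻¹(H) = 0.253
Φ⁻¹(FA) = -0.197
c = −½·[z(H) + z(FA)] = −0.5 × (0.253 + (-0.197)) = -0.028

c = -0.03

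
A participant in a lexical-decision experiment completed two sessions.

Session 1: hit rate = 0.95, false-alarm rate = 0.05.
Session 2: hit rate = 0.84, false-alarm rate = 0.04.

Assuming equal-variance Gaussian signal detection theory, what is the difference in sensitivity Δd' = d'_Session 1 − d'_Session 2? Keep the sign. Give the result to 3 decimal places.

Δd' = 0.545

Session 1: z(0.95) = 1.6449, z(0.05) = -1.6449, d' = 3.2898
Session 2: z(0.84) = 0.9945, z(0.04) = -1.7507, d' = 2.7452
Δd' = d'_Session 1 − d'_Session 2 = 3.2898 − 2.7452 = 0.5446
Session 1 has the higher sensitivity.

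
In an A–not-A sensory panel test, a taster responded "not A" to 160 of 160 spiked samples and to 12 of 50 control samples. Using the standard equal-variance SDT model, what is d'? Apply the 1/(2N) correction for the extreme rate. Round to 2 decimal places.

d' = 3.44

The hit rate is 160/160 = 1, so apply the 1/(2N) correction: H → 1 − 1/(2·160) = 0.99687.
z(H) = z(0.99687) = 2.734
z(FA) = z(0.24000) = -0.706
d' = 2.734 − (-0.706) = 3.440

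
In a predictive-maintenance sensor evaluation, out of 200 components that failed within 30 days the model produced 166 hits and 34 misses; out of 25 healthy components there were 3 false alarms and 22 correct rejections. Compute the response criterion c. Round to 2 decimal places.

H = 166/200 = 0.8300
FA = 3/25 = 0.1200
Φ⁻¹(H) = Φ⁻¹(0.8300) = 0.9542
Φ⁻¹(FA) = Φ⁻¹(0.1200) = -1.1750
c = −½·[z(H) + z(FA)] = −0.5 × (0.9542 + (-1.1750)) = 0.1104

c = 0.11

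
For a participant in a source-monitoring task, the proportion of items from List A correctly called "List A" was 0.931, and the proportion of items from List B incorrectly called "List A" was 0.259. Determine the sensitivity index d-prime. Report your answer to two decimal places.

d-prime = 2.13

z(0.931) = 1.4833, z(0.259) = -0.6464
d' = z(H) − z(FA) = 1.4833 − (-0.6464) = 2.1297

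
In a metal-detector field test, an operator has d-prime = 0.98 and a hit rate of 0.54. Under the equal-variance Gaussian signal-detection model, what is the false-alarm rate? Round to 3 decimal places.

z(hit rate) = z(0.54) = 0.1004
z(FA) = z(H) − d' = 0.1004 − 0.98 = -0.8796
false-alarm rate = Φ(-0.8796) = 0.1895

false-alarm rate = 0.190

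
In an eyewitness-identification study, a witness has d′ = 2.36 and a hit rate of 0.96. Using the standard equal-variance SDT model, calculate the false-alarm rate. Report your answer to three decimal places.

z(hit rate) = z(0.96) = 1.7507
z(FA) = z(H) − d' = 1.7507 − 2.36 = -0.6093
false-alarm rate = Φ(-0.6093) = 0.2712

false-alarm rate = 0.271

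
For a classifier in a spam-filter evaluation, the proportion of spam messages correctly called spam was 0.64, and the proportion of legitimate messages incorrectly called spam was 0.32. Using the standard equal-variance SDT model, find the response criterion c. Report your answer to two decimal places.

c = 0.05

Φ⁻¹(H) = 0.3585
Φ⁻¹(FA) = -0.4677
c = −½·[z(H) + z(FA)] = −0.5 × (0.3585 + (-0.4677)) = 0.0546
c > 0: the classifier has a conservative response bias.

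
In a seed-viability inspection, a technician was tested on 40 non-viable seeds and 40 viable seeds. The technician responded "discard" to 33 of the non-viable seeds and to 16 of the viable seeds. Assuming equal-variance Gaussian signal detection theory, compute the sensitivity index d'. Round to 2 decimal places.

H = 33/40 = 0.8250
FA = 16/40 = 0.4000
z(H) = 0.9346
z(FA) = -0.2533
d' = z(H) − z(FA) = 0.9346 − (-0.2533) = 1.1879

d' = 1.19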